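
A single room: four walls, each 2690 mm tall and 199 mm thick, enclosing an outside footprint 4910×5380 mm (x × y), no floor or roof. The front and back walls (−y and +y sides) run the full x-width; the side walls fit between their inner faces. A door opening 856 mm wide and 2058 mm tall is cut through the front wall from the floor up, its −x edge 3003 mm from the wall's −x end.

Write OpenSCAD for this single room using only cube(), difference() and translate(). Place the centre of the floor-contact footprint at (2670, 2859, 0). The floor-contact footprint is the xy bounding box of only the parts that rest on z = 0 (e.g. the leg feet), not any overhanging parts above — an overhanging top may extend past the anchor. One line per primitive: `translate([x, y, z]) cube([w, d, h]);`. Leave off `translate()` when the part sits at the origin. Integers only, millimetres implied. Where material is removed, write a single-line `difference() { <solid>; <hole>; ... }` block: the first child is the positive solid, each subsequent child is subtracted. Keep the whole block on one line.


difference() { translate([215, 169, 0]) cube([4910, 199, 2690]); translate([3218, 169, 0]) cube([856, 199, 2058]); }
translate([215, 5350, 0]) cube([4910, 199, 2690]);
translate([215, 368, 0]) cube([199, 4982, 2690]);
translate([4926, 368, 0]) cube([199, 4982, 2690]);


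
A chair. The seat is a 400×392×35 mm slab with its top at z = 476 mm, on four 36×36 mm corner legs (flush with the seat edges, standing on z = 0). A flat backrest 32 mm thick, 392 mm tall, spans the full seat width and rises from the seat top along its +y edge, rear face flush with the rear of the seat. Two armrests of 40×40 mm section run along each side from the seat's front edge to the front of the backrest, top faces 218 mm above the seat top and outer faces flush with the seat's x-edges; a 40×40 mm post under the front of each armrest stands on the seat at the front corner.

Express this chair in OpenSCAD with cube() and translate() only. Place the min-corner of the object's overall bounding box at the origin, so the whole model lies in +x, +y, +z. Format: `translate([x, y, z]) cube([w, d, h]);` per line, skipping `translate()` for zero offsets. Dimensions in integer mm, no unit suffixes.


// leg_h = 476 - 35 = 441
// arm post h = 218 - 40 = 178
translate([0, 0, 441]) cube([400, 392, 35]);
cube([36, 36, 441]);
translate([364, 0, 0]) cube([36, 36, 441]);
translate([0, 356, 0]) cube([36, 36, 441]);
translate([364, 356, 0]) cube([36, 36, 441]);
translate([0, 360, 476]) cube([400, 32, 392]);
translate([0, 0, 654]) cube([40, 360, 40]);
translate([360, 0, 654]) cube([40, 360, 40]);
translate([0, 0, 476]) cube([40, 40, 178]);
translate([360, 0, 476]) cube([40, 40, 178]);


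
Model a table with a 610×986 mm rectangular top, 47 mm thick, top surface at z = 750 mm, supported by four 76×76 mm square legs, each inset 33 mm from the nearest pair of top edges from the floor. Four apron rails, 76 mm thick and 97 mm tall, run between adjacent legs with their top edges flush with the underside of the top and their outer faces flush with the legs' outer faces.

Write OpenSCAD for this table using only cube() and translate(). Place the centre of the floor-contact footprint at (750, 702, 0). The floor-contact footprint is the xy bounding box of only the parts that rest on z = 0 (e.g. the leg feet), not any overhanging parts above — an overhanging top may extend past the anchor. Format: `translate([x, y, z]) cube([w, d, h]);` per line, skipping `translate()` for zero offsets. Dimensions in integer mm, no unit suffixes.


// leg_h = 750 - 47 = 703
// apron z = 703 - 97 = 606
translate([445, 209, 703]) cube([610, 986, 47]);
translate([478, 242, 0]) cube([76, 76, 703]);
translate([946, 242, 0]) cube([76, 76, 703]);
translate([478, 1086, 0]) cube([76, 76, 703]);
translate([946, 1086, 0]) cube([76, 76, 703]);
translate([554, 242, 606]) cube([392, 76, 97]);
translate([554, 1086, 606]) cube([392, 76, 97]);
translate([478, 318, 606]) cube([76, 768, 97]);
translate([946, 318, 606]) cube([76, 768, 97]);


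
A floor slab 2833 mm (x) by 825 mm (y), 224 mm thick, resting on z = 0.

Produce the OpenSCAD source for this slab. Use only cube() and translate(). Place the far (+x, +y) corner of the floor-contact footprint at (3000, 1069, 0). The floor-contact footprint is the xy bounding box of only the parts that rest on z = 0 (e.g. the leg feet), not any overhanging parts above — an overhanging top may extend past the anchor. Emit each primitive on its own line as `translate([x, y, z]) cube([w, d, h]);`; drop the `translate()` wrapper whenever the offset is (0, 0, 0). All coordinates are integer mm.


translate([167, 244, 0]) cube([2833, 825, 224]);


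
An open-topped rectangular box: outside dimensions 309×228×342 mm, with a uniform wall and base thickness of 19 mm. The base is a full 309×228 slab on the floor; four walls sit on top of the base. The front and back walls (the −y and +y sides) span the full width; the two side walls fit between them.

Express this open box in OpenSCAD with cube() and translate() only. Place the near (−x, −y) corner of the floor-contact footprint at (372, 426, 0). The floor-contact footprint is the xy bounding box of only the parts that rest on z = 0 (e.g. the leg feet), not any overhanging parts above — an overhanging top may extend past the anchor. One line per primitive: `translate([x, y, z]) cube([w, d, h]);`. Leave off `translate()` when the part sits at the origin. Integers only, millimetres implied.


translate([372, 426, 0]) cube([309, 228, 19]);
translate([372, 426, 19]) cube([309, 19, 323]);
translate([372, 635, 19]) cube([309, 19, 323]);
translate([372, 445, 19]) cube([19, 190, 323]);
translate([662, 445, 19]) cube([19, 190, 323]);


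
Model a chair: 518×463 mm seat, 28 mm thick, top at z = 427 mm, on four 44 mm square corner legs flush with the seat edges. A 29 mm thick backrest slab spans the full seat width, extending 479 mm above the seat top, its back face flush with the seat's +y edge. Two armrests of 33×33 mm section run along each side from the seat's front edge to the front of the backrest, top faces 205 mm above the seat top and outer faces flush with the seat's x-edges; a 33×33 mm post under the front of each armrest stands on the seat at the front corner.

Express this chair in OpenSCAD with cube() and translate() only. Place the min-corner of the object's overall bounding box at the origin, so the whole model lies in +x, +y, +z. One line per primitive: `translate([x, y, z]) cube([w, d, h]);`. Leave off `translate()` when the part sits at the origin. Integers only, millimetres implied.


// leg_h = 427 - 28 = 399
// arm post h = 205 - 33 = 172
translate([0, 0, 399]) cube([518, 463, 28]);
cube([44, 44, 399]);
translate([474, 0, 0]) cube([44, 44, 399]);
translate([0, 419, 0]) cube([44, 44, 399]);
translate([474, 419, 0]) cube([44, 44, 399]);
translate([0, 434, 427]) cube([518, 29, 479]);
translate([0, 0, 599]) cube([33, 434, 33]);
translate([485, 0, 599]) cube([33, 434, 33]);
translate([0, 0, 427]) cube([33, 33, 172]);
translate([485, 0, 427]) cube([33, 33, 172]);


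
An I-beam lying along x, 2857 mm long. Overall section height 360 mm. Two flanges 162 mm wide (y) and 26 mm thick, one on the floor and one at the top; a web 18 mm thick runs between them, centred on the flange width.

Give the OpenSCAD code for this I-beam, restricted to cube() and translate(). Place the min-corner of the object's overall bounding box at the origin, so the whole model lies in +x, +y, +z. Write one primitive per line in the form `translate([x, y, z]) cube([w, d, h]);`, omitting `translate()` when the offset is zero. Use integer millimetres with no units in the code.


cube([2857, 162, 26]);
translate([0, 72, 26]) cube([2857, 18, 308]);
translate([0, 0, 334]) cube([2857, 162, 26]);


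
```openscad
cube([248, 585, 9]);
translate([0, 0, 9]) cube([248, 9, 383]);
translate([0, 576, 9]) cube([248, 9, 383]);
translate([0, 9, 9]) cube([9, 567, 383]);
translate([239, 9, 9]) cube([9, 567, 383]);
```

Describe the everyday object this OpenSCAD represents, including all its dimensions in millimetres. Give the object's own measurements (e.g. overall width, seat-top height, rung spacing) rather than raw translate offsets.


An open-topped rectangular box: outside dimensions 248×585×392 mm, with a uniform wall and base thickness of 9 mm. The base is a full 248×585 slab on the floor; four walls sit on top of the base. The front and back walls (the −y and +y sides) span the full width; the two side walls fit between them.


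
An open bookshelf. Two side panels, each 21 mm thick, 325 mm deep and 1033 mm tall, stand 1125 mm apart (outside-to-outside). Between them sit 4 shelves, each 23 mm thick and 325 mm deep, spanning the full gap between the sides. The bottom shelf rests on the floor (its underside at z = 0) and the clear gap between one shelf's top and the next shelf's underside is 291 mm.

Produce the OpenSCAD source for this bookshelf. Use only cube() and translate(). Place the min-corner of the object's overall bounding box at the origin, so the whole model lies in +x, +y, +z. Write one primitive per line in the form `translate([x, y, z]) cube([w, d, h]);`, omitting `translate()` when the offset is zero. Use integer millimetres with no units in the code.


cube([21, 325, 1033]);
translate([1104, 0, 0]) cube([21, 325, 1033]);
translate([21, 0, 0]) cube([1083, 325, 23]);
translate([21, 0, 314]) cube([1083, 325, 23]);
translate([21, 0, 628]) cube([1083, 325, 23]);
translate([21, 0, 942]) cube([1083, 325, 23]);


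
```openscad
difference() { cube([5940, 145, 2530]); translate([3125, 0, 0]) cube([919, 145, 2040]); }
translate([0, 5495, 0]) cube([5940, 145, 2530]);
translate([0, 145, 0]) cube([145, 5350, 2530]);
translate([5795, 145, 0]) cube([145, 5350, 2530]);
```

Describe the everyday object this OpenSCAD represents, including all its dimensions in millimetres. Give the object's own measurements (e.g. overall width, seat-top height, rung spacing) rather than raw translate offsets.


A single room: four walls, each 2530 mm tall and 145 mm thick, enclosing an outside footprint 5940×5640 mm (x × y), no floor or roof. The front and back walls (−y and +y sides) run the full x-width; the side walls fit between their inner faces. A door opening 919 mm wide and 2040 mm tall is cut through the front wall from the floor up, its −x edge 3125 mm from the wall's −x end.


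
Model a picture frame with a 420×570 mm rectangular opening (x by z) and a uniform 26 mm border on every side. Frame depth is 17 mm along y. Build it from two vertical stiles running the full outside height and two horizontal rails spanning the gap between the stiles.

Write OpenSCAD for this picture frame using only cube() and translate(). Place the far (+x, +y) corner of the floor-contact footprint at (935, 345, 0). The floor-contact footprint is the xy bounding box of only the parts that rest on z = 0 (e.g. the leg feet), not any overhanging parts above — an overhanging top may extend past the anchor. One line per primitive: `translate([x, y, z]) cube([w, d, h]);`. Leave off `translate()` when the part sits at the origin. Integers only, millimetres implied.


translate([463, 328, 0]) cube([26, 17, 622]);
translate([909, 328, 0]) cube([26, 17, 622]);
translate([489, 328, 0]) cube([420, 17, 26]);
translate([489, 328, 596]) cube([420, 17, 26]);


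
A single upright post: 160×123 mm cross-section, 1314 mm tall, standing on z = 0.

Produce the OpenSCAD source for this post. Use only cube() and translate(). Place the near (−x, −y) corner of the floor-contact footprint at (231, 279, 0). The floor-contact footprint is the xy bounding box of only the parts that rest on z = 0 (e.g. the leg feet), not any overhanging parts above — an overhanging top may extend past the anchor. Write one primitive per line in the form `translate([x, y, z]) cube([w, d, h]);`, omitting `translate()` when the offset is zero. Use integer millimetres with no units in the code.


translate([231, 279, 0]) cube([160, 123, 1314]);


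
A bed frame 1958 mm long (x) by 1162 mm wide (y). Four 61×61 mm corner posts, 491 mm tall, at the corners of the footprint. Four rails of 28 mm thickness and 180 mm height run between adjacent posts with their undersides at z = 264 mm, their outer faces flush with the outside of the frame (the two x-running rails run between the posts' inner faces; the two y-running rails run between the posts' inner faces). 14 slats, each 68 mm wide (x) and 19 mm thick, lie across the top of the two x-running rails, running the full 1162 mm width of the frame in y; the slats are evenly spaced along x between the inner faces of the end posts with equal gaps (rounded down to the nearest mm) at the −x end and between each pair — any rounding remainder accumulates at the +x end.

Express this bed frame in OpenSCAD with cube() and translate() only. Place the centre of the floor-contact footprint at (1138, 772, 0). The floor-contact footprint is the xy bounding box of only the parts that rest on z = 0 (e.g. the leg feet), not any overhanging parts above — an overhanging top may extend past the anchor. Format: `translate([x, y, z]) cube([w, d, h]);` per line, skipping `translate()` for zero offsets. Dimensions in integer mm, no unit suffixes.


translate([159, 191, 0]) cube([61, 61, 491]);
translate([159, 1292, 0]) cube([61, 61, 491]);
translate([2056, 191, 0]) cube([61, 61, 491]);
translate([2056, 1292, 0]) cube([61, 61, 491]);
translate([220, 191, 264]) cube([1836, 28, 180]);
translate([220, 1325, 264]) cube([1836, 28, 180]);
translate([159, 252, 264]) cube([28, 1040, 180]);
translate([2089, 252, 264]) cube([28, 1040, 180]);
translate([278, 191, 444]) cube([68, 1162, 19]);
translate([404, 191, 444]) cube([68, 1162, 19]);
translate([530, 191, 444]) cube([68, 1162, 19]);
translate([656, 191, 444]) cube([68, 1162, 19]);
translate([782, 191, 444]) cube([68, 1162, 19]);
translate([908, 191, 444]) cube([68, 1162, 19]);
translate([1034, 191, 444]) cube([68, 1162, 19]);
translate([1160, 191, 444]) cube([68, 1162, 19]);
translate([1286, 191, 444]) cube([68, 1162, 19]);
translate([1412, 191, 444]) cube([68, 1162, 19]);
translate([1538, 191, 444]) cube([68, 1162, 19]);
translate([1664, 191, 444]) cube([68, 1162, 19]);
translate([1790, 191, 444]) cube([68, 1162, 19]);
translate([1916, 191, 444]) cube([68, 1162, 19]);


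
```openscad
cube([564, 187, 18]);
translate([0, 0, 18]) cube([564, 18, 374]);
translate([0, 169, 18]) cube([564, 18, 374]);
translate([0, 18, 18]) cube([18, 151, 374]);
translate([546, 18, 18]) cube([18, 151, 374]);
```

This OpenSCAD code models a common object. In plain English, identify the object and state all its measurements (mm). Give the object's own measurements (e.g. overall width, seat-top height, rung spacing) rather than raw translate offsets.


An open-topped rectangular box: outside dimensions 564×187×392 mm, with a uniform wall and base thickness of 18 mm. The base is a full 564×187 slab on the floor; four walls sit on top of the base. The front and back walls (the −y and +y sides) span the full width; the two side walls fit between them.


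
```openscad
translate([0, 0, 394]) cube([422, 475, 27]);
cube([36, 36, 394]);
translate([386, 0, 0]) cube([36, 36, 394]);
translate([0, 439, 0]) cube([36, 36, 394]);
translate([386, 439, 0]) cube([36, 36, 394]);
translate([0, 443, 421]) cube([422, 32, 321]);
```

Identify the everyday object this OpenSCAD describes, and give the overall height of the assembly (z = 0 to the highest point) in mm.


A chair. The overall height is 742 mm.

A slab on four corner posts with a tall panel at the back — a chair. The seat slab sits at z = 394 with thickness 27, and the 321 mm backrest starts at the seat top, so the overall height is 394 + 27 + 321 = 742 mm.


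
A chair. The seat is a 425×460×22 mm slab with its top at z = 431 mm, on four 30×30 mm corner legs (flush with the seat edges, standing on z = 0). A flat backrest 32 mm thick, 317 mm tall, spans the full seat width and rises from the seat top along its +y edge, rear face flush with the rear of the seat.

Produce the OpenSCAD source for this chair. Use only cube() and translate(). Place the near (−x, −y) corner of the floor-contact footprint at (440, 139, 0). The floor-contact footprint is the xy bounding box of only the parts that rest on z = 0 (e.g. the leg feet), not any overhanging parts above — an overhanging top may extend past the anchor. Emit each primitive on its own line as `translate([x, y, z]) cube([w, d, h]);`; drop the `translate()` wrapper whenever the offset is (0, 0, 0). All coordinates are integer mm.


// leg_h = 431 - 22 = 409
translate([440, 139, 409]) cube([425, 460, 22]);
translate([440, 139, 0]) cube([30, 30, 409]);
translate([835, 139, 0]) cube([30, 30, 409]);
translate([440, 569, 0]) cube([30, 30, 409]);
translate([835, 569, 0]) cube([30, 30, 409]);
translate([440, 567, 431]) cube([425, 32, 317]);


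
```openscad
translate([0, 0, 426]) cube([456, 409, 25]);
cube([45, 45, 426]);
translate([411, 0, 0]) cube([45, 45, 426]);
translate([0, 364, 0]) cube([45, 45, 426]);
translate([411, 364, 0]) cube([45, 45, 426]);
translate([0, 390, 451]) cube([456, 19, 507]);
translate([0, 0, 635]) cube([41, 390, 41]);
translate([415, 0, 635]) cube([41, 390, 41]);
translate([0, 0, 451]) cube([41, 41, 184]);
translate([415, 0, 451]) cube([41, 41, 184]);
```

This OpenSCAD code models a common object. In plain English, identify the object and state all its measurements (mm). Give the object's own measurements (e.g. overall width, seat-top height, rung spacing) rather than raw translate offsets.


A chair. The seat is a 456×409×25 mm slab with its top at z = 451 mm, on four 45×45 mm corner legs (flush with the seat edges, standing on z = 0). A flat backrest 19 mm thick, 507 mm tall, spans the full seat width and rises from the seat top along its +y edge, rear face flush with the rear of the seat. Two armrests of 41×41 mm section run along each side from the seat's front edge to the front of the backrest, top faces 225 mm above the seat top and outer faces flush with the seat's x-edges; a 41×41 mm post under the front of each armrest stands on the seat at the front corner.


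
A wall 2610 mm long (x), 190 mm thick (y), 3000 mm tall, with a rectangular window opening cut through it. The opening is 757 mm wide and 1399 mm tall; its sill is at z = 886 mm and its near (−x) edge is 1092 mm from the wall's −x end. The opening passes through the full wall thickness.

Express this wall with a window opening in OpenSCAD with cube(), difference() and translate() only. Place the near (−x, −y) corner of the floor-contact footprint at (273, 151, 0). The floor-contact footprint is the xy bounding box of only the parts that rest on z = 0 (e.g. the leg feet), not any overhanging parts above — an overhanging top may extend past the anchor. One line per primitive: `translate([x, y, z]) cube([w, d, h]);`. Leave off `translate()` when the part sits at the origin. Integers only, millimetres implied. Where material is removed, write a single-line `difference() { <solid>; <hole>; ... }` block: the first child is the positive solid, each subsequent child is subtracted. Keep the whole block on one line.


difference() { translate([273, 151, 0]) cube([2610, 190, 3000]); translate([1365, 151, 886]) cube([757, 190, 1399]); }


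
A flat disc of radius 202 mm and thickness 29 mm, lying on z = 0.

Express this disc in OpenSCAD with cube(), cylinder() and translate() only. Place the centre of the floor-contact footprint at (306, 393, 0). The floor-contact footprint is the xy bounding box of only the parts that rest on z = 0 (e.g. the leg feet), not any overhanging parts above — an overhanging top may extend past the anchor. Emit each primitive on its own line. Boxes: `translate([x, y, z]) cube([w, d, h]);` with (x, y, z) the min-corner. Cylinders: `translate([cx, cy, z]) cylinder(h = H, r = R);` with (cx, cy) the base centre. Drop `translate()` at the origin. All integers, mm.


translate([306, 393, 0]) cylinder(h = 29, r = 202);


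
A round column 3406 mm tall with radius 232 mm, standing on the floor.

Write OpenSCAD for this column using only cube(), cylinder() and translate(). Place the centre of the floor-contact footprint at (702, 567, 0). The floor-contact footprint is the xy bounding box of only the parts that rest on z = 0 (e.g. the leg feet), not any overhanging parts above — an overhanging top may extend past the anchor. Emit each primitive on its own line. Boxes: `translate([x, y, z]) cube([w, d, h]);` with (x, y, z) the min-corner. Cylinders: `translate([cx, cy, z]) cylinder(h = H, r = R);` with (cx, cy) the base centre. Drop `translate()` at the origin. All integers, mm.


translate([702, 567, 0]) cylinder(h = 3406, r = 232);


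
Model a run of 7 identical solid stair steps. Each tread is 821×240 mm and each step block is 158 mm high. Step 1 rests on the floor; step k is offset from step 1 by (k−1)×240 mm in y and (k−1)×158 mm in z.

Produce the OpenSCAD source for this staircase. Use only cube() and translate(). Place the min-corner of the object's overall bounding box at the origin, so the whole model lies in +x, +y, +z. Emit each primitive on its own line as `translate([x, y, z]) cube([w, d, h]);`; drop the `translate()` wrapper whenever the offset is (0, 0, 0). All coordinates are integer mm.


cube([821, 240, 158]);
translate([0, 240, 158]) cube([821, 240, 158]);
translate([0, 480, 316]) cube([821, 240, 158]);
translate([0, 720, 474]) cube([821, 240, 158]);
translate([0, 960, 632]) cube([821, 240, 158]);
translate([0, 1200, 790]) cube([821, 240, 158]);
translate([0, 1440, 948]) cube([821, 240, 158]);


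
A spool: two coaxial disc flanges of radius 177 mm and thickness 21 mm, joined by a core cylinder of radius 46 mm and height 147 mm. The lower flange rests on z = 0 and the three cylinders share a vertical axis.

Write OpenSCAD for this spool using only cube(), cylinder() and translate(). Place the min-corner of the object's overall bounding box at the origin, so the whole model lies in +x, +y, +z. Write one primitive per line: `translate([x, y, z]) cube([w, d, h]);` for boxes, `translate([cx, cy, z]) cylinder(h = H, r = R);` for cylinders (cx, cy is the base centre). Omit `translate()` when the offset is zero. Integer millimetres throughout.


translate([177, 177, 0]) cylinder(h = 21, r = 177);
translate([177, 177, 21]) cylinder(h = 147, r = 46);
translate([177, 177, 168]) cylinder(h = 21, r = 177);


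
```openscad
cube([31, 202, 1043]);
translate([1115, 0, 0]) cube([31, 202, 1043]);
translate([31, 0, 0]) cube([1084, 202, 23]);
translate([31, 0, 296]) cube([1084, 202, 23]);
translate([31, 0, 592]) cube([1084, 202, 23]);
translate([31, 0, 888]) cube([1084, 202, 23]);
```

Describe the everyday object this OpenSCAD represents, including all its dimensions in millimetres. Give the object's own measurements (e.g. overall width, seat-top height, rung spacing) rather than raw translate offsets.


An open bookshelf. Two side panels, each 31 mm thick, 202 mm deep and 1043 mm tall, stand 1146 mm apart (outside-to-outside). Between them sit 4 shelves, each 23 mm thick and 202 mm deep, spanning the full gap between the sides. The bottom shelf rests on the floor (its underside at z = 0) and the clear gap between one shelf's top and the next shelf's underside is 273 mm.


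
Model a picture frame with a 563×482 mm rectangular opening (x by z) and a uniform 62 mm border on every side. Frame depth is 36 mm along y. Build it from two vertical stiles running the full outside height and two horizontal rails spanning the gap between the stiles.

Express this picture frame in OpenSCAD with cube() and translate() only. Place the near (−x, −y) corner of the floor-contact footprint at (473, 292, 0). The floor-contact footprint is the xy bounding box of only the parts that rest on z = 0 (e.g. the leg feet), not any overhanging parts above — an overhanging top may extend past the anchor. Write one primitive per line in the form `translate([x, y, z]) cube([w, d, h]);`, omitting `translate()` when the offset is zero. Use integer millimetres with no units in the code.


translate([473, 292, 0]) cube([62, 36, 606]);
translate([1098, 292, 0]) cube([62, 36, 606]);
translate([535, 292, 0]) cube([563, 36, 62]);
translate([535, 292, 544]) cube([563, 36, 62]);


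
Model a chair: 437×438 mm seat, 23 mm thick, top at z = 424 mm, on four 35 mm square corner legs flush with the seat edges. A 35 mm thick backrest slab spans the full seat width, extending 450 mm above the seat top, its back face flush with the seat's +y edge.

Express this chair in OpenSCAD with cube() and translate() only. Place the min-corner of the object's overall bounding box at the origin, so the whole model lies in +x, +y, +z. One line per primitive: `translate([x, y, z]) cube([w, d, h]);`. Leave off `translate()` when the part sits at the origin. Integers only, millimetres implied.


translate([0, 0, 401]) cube([437, 438, 23]);
cube([35, 35, 401]);
translate([402, 0, 0]) cube([35, 35, 401]);
translate([0, 403, 0]) cube([35, 35, 401]);
translate([402, 403, 0]) cube([35, 35, 401]);
translate([0, 403, 424]) cube([437, 35, 450]);


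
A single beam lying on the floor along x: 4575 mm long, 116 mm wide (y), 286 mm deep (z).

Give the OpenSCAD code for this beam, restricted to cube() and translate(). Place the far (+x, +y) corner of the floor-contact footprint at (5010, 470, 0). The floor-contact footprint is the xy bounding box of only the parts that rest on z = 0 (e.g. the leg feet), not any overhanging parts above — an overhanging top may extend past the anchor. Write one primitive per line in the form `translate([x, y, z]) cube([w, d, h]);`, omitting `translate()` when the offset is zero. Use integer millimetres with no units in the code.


translate([435, 354, 0]) cube([4575, 116, 286]);


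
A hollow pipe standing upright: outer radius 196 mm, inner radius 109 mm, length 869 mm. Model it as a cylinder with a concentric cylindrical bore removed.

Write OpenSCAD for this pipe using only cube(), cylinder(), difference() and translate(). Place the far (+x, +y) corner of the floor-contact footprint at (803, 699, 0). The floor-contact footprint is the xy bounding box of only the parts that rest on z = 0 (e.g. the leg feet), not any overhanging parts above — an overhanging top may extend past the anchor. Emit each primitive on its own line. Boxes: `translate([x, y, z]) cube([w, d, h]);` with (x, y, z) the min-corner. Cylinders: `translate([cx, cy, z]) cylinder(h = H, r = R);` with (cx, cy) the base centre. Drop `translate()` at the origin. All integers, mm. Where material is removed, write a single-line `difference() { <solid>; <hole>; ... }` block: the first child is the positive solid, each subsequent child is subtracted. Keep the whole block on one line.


difference() { translate([607, 503, 0]) cylinder(h = 869, r = 196); translate([607, 503, 0]) cylinder(h = 869, r = 109); }


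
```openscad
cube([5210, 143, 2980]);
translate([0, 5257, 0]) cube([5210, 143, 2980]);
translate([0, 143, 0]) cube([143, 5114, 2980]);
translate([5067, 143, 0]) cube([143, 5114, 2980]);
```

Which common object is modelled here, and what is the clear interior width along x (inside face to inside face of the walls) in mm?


A house (or room) frame. The interior width is 4924 mm.

Four 2980 mm walls enclosing a rectangle with no floor or roof — a room or house frame. Outside width is 5210 mm and wall thickness is 143 mm, so the interior width is 5210 − 2 × 143 = 4924 mm.


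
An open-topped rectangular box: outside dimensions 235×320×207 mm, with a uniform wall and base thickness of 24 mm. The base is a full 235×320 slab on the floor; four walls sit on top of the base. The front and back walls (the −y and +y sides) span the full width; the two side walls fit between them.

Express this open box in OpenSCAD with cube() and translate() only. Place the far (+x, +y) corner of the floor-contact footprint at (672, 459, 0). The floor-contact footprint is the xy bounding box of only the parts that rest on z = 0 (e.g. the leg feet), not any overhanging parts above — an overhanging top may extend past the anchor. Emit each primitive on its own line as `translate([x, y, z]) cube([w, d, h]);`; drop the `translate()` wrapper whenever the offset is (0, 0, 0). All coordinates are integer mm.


translate([437, 139, 0]) cube([235, 320, 24]);
translate([437, 139, 24]) cube([235, 24, 183]);
translate([437, 435, 24]) cube([235, 24, 183]);
translate([437, 163, 24]) cube([24, 272, 183]);
translate([648, 163, 24]) cube([24, 272, 183]);


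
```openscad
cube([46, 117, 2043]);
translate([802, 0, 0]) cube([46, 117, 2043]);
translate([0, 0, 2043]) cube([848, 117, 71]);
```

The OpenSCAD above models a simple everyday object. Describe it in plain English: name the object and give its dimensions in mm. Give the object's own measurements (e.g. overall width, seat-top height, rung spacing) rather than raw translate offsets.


A door frame. The clear opening is 756 mm wide and 2043 mm high. Two 46 mm wide jambs, 117 mm deep, stand either side of the opening from the floor to the top of the opening. A 71 mm thick head sits across the top of both jambs, spanning the full outside width of the frame.


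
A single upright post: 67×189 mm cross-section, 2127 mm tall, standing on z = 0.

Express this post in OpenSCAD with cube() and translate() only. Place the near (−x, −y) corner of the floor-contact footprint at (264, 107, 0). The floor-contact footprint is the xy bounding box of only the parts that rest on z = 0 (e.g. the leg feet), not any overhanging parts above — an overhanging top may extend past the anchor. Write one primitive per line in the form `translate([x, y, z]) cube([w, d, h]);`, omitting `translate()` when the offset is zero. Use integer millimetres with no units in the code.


translate([264, 107, 0]) cube([67, 189, 2127]);


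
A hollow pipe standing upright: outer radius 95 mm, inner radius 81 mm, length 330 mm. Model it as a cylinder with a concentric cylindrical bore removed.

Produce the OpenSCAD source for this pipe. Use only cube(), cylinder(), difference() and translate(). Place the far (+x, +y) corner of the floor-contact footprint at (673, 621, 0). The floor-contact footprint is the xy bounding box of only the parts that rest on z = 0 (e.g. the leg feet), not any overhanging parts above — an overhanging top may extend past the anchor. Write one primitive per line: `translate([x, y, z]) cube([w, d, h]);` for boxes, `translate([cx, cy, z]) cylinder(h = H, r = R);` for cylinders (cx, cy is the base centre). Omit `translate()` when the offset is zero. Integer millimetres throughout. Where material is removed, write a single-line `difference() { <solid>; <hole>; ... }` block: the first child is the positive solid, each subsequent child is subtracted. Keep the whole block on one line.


difference() { translate([578, 526, 0]) cylinder(h = 330, r = 95); translate([578, 526, 0]) cylinder(h = 330, r = 81); }


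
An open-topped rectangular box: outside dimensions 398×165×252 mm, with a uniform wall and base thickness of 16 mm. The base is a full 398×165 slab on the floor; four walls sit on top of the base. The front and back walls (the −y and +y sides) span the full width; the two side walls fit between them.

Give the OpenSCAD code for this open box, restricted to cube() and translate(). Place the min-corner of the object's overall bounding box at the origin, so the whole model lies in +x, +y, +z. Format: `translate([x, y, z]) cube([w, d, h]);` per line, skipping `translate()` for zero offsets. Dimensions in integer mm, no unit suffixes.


cube([398, 165, 16]);
translate([0, 0, 16]) cube([398, 16, 236]);
translate([0, 149, 16]) cube([398, 16, 236]);
translate([0, 16, 16]) cube([16, 133, 236]);
translate([382, 16, 16]) cube([16, 133, 236]);


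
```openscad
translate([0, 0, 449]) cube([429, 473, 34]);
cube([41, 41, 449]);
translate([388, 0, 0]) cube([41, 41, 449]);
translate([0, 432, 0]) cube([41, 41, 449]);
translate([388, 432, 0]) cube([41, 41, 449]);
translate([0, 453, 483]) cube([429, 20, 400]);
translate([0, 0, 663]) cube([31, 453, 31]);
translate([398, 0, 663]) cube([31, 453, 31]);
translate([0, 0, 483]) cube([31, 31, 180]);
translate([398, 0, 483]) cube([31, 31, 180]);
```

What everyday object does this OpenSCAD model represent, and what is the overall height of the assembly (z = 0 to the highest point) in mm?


A chair. The overall height is 883 mm.

A slab on four corner posts with a tall panel at the back — a chair. The seat slab sits at z = 449 with thickness 34, and the 400 mm backrest starts at the seat top, so the overall height is 449 + 34 + 400 = 883 mm.


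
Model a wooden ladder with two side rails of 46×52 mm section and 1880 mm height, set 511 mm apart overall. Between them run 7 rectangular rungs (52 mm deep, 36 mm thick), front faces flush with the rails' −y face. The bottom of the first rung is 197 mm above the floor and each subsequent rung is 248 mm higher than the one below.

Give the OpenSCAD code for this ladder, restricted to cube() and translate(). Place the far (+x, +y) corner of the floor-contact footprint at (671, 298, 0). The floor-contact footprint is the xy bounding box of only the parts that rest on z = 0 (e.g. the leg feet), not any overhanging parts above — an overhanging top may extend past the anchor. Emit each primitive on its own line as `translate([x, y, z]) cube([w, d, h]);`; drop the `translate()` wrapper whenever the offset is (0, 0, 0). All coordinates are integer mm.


// rung span = 511 - 2*46 = 419
// rung[k] z = 197 + k*248
translate([160, 246, 0]) cube([46, 52, 1880]);
translate([625, 246, 0]) cube([46, 52, 1880]);
translate([206, 246, 197]) cube([419, 52, 36]);
translate([206, 246, 445]) cube([419, 52, 36]);
translate([206, 246, 693]) cube([419, 52, 36]);
translate([206, 246, 941]) cube([419, 52, 36]);
translate([206, 246, 1189]) cube([419, 52, 36]);
translate([206, 246, 1437]) cube([419, 52, 36]);
translate([206, 246, 1685]) cube([419, 52, 36]);


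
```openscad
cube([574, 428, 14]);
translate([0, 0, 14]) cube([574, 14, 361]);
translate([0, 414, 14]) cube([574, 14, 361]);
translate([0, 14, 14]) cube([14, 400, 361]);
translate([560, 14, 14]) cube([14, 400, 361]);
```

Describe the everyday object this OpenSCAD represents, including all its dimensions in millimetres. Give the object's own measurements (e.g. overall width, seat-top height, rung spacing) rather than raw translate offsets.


An open-topped rectangular box: outside dimensions 574×428×375 mm, with a uniform wall and base thickness of 14 mm. The base is a full 574×428 slab on the floor; four walls sit on top of the base. The front and back walls (the −y and +y sides) span the full width; the two side walls fit between them.


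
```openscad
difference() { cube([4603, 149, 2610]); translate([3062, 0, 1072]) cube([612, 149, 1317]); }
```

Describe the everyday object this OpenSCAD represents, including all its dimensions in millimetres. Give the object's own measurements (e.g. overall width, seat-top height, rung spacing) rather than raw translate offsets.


A wall 4603 mm long (x), 149 mm thick (y), 2610 mm tall, with a rectangular window opening cut through it. The opening is 612 mm wide and 1317 mm tall; its sill is at z = 1072 mm and its near (−x) edge is 3062 mm from the wall's −x end. The opening passes through the full wall thickness.


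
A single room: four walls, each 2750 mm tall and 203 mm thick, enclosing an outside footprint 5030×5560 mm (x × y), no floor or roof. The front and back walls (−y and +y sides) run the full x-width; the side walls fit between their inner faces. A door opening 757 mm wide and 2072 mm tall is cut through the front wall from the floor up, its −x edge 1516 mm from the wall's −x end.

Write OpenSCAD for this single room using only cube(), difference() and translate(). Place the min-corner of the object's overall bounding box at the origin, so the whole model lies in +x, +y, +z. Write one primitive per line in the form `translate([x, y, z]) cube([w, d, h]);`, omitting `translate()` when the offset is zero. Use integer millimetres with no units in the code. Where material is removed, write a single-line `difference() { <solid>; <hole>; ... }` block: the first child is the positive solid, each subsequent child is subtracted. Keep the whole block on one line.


difference() { cube([5030, 203, 2750]); translate([1516, 0, 0]) cube([757, 203, 2072]); }
translate([0, 5357, 0]) cube([5030, 203, 2750]);
translate([0, 203, 0]) cube([203, 5154, 2750]);
translate([4827, 203, 0]) cube([203, 5154, 2750]);


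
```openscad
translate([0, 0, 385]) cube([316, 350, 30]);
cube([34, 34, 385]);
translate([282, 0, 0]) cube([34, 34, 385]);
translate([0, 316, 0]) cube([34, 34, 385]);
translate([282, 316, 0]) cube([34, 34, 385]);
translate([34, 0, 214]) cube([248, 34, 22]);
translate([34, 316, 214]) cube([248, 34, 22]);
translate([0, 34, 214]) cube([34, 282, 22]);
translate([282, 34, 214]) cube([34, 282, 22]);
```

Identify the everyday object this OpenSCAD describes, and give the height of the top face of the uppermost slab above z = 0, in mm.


A stool. The seat height is 415 mm.

A 316×350×30 slab at z = 385 on four corner posts — a stool. The seat top is 385 + 30 = 415 mm.


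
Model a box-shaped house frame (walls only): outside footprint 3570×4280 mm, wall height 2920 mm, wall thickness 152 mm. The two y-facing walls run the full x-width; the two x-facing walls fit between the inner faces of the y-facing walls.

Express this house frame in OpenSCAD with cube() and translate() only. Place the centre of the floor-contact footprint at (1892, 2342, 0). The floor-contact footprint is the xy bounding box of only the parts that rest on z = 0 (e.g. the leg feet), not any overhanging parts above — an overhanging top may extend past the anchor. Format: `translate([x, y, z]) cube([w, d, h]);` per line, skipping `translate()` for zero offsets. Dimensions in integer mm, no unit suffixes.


translate([107, 202, 0]) cube([3570, 152, 2920]);
translate([107, 4330, 0]) cube([3570, 152, 2920]);
translate([107, 354, 0]) cube([152, 3976, 2920]);
translate([3525, 354, 0]) cube([152, 3976, 2920]);


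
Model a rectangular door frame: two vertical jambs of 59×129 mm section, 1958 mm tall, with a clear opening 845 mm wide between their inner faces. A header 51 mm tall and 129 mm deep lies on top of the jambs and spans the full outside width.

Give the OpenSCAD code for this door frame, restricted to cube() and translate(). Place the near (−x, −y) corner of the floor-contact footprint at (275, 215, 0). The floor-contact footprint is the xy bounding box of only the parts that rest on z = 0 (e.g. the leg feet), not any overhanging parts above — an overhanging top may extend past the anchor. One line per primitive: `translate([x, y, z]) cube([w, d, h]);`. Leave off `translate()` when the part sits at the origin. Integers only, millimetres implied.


translate([275, 215, 0]) cube([59, 129, 1958]);
translate([1179, 215, 0]) cube([59, 129, 1958]);
translate([275, 215, 1958]) cube([963, 129, 51]);


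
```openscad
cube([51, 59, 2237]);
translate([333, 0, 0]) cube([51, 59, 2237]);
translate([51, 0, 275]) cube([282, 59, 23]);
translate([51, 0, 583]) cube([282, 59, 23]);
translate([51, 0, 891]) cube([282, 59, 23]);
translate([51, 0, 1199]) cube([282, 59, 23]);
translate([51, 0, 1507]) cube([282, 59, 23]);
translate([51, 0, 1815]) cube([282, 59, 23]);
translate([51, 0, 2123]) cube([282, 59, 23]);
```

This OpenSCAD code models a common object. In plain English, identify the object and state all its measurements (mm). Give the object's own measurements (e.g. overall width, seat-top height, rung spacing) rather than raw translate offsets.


A straight ladder. Two 51×59 mm vertical rails, 2237 mm tall, stand 384 mm apart (outside-to-outside) with their front faces coplanar on the −y side. 7 rungs, each 59 mm deep and 23 mm tall, span between the inner faces of the rails, front faces flush with the rails. The lowest rung's underside is at z = 275 mm and rungs are spaced 308 mm apart (underside to underside).
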